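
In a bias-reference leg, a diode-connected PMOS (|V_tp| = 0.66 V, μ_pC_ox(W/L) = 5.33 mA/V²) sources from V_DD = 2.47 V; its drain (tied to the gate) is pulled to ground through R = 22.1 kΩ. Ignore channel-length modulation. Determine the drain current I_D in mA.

I_D = 0.0743 mA

With gate tied to drain, V_SG = V_SD ≥ V_SG − |V_tp|, so the device is in saturation.
KCL at the drain: ½ k_p (V_SG − |V_tp|)² = (V_DD − V_SG)/R.
Let x = V_SG − 0.66. Then 58.9 x² + x − 1.81 = 0, giving x = 0.167 V (positive root), so V_SG = 0.827 V.
I_D = (V_DD − V_SG)/R = (2.47 − 0.827) / 22.1 = 0.0743 mA.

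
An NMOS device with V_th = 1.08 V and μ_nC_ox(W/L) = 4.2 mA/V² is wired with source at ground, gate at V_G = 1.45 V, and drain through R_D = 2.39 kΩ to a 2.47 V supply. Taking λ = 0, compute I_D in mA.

V_GS = V_G = 1.45 V, so V_ov = 1.45 − 1.08 = 0.37 V.
Assume saturation: I_D = ½ k_n V_ov² = 0.5 × 4.2 × 0.37² = 0.287 mA, giving V_DS = V_DD − I_D R_D = 2.47 − 0.287 × 2.39 = 1.78 V.
V_DS = 1.78 V ≥ V_ov = 0.37 V, confirming saturation.

I_D = 0.287 mA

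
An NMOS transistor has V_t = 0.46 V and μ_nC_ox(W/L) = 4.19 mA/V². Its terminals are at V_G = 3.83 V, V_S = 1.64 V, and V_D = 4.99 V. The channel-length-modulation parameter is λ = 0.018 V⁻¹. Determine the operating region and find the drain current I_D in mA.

Saturation; I_D = 6.65 mA

V_GS = V_G − V_S = 3.83 − 1.64 = 2.19 V; V_DS = V_D − V_S = 4.99 − 1.64 = 3.35 V.
V_ov = V_GS − V_t = 2.19 − 0.46 = 1.73 V.
Since V_DS = 3.35 V ≥ V_ov = 1.73 V, the device is in saturation.
I_D = ½ k_n V_ov² (1 + λ V_DS) = 0.5 × 4.19 × 1.73² × (1 + 0.018 × 3.35) = 6.65 mA.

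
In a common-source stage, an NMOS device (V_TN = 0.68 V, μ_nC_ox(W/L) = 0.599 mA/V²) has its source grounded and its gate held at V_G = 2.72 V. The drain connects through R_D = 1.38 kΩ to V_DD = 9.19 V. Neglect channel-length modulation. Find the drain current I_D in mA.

V_GS = V_G = 2.72 V, so V_ov = 2.72 − 0.68 = 2.04 V.
Assume saturation: I_D = ½ k_n V_ov² = 0.5 × 0.599 × 2.04² = 1.25 mA, giving V_DS = V_DD − I_D R_D = 9.19 − 1.25 × 1.38 = 7.47 V.
V_DS = 7.47 V ≥ V_ov = 2.04 V, confirming saturation.

I_D = 1.25 mA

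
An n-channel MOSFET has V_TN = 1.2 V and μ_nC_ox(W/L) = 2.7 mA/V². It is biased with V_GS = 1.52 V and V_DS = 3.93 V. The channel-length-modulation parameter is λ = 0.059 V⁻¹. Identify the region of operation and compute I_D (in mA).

Saturation; I_D = 0.170 mA

V_ov = V_GS − V_TN = 1.52 − 1.2 = 0.32 V.
Since V_DS = 3.93 V ≥ V_ov = 0.32 V, the device is in saturation.
I_D = ½ k_n V_ov² (1 + λ V_DS) = 0.5 × 2.7 × 0.32² × (1 + 0.059 × 3.93) = 0.17 mA.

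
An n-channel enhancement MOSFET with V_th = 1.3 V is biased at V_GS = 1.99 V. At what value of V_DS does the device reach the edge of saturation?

The boundary between triode and saturation is V_DS = V_GS − V_th = V_ov.
V_ov = 1.99 − 1.3 = 0.69 V.

V_DS,sat = 0.690 V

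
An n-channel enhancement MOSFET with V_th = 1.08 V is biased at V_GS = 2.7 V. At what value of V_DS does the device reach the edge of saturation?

V_DS,sat = 1.62 V

The boundary between triode and saturation is V_DS = V_GS − V_th = V_ov.
V_ov = 2.7 − 1.08 = 1.62 V.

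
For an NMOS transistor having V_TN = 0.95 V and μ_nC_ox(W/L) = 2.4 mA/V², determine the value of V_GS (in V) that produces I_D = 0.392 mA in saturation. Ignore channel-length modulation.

V_GS = 1.52 V

In saturation I_D = ½ k_n (V_GS − V_TN)², so V_GS − V_TN = √(2 I_D / k_n) = √(2 × 0.392 / 2.4) = 0.572 V.
V_GS = 0.95 + 0.572 = 1.52 V.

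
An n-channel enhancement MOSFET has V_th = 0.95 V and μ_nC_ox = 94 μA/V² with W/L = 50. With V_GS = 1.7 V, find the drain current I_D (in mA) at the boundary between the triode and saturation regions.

I_D = 1.32 mA

At the boundary V_DS = V_ov = V_GS − V_th = 1.7 − 0.95 = 0.75 V.
k_n = μ_nC_ox · (W/L) = 4.7 mA/V².
I_D = ½ k_n V_ov² = 0.5 × 4.7 × 0.75² = 1.32 mA.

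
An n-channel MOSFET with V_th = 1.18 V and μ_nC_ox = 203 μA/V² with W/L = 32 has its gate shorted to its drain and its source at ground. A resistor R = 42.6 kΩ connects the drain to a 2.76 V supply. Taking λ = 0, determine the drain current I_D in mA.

With gate tied to drain, V_GS = V_DS ≥ V_GS − V_th, so the device is in saturation.
k_n = μ_nC_ox · (W/L) = 6.496 mA/V².
KCL at the drain: ½ k_n (V_GS − V_th)² = (V_DD − V_GS)/R.
Let x = V_GS − 1.18. Then 138 x² + x − 1.58 = 0, giving x = 0.103 V (positive root), so V_GS = 1.28 V.
I_D = (V_DD − V_GS)/R = (2.76 − 1.28) / 42.6 = 0.0347 mA.

I_D = 0.0347 mA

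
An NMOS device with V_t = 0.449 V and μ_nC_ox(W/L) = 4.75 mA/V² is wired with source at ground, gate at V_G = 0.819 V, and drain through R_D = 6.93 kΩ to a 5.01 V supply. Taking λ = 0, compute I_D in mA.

I_D = 0.325 mA

V_GS = V_G = 0.819 V, so V_ov = 0.819 − 0.449 = 0.37 V.
Assume saturation: I_D = ½ k_n V_ov² = 0.5 × 4.75 × 0.37² = 0.325 mA, giving V_DS = V_DD − I_D R_D = 5.01 − 0.325 × 6.93 = 2.76 V.
V_DS = 2.76 V ≥ V_ov = 0.37 V, confirming saturation.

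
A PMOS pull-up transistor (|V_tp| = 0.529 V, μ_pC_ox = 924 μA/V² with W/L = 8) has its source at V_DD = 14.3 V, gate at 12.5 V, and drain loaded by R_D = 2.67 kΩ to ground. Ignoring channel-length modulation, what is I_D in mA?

I_D = 5.07 mA

V_SG = V_DD − V_G = 14.3 − 12.5 = 1.8 V, so V_ov = 1.8 − 0.529 = 1.27 V.
k_p = μ_pC_ox · (W/L) = 7.392 mA/V².
Assume saturation: I_D = ½ k_p V_ov² = 0.5 × 7.392 × 1.27² = 5.97 mA, giving V_SD = V_DD − I_D R_D = 14.3 − 5.97 × 2.67 = -1.64 V.
But -1.64 V < V_ov = 1.27 V, so the device is actually in triode.
In triode I_D = k_p[V_ov V_SD − ½ V_SD²] and I_D = (V_DD − V_SD)/R_D. Equating: 9.87 V_SD² − 26.09 V_SD + 14.3 = 0, giving V_SD = 0.776 V (the root below V_ov).
I_D = (14.3 − 0.776) / 2.67 = 5.07 mA.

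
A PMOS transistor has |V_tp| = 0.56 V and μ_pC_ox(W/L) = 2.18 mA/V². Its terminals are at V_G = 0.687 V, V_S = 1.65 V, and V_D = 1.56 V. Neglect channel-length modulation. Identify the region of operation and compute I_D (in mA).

Triode; I_D = 0.0702 mA

V_SG = V_S − V_G = 1.65 − 0.687 = 0.963 V; V_SD = V_S − V_D = 1.65 − 1.56 = 0.09 V.
V_ov = V_SG − |V_tp| = 0.963 − 0.56 = 0.403 V.
Since V_SD = 0.09 V < V_ov = 0.403 V, the device is in the triode region.
I_D = k_p [V_ov · V_SD − ½ V_SD²] = 2.18 × [0.403 × 0.09 − 0.5 × 0.09²] = 0.0702 mA.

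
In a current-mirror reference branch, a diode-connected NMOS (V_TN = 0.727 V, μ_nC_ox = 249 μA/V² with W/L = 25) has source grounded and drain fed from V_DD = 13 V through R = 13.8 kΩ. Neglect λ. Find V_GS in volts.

V_GS = 1.25 V

With gate tied to drain, V_GS = V_DS ≥ V_GS − V_TN, so the device is in saturation.
k_n = μ_nC_ox · (W/L) = 6.225 mA/V².
KCL at the drain: ½ k_n (V_GS − V_TN)² = (V_DD − V_GS)/R.
Let x = V_GS − 0.727. Then 43 x² + x − 12.27 = 0, giving x = 0.523 V (positive root), so V_GS = 1.25 V.
I_D = (V_DD − V_GS)/R = (13 − 1.25) / 13.8 = 0.851 mA.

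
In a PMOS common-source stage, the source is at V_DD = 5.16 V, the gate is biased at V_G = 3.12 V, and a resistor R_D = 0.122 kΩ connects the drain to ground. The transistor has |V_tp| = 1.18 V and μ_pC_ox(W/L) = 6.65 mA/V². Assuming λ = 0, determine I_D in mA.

I_D = 2.46 mA

V_SG = V_DD − V_G = 5.16 − 3.12 = 2.04 V, so V_ov = 2.04 − 1.18 = 0.86 V.
Assume saturation: I_D = ½ k_p V_ov² = 0.5 × 6.65 × 0.86² = 2.46 mA, giving V_SD = V_DD − I_D R_D = 5.16 − 2.46 × 0.122 = 4.86 V.
V_SD = 4.86 V ≥ V_ov = 0.86 V, confirming saturation.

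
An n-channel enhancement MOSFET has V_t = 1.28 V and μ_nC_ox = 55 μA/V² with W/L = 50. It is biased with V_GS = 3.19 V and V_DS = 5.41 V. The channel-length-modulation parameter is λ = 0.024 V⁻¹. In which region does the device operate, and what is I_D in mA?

Saturation; I_D = 5.67 mA

k_n = μ_nC_ox · (W/L) = 2.75 mA/V².
V_ov = V_GS − V_t = 3.19 − 1.28 = 1.91 V.
Since V_DS = 5.41 V ≥ V_ov = 1.91 V, the device is in saturation.
I_D = ½ k_n V_ov² (1 + λ V_DS) = 0.5 × 2.75 × 1.91² × (1 + 0.024 × 5.41) = 5.67 mA.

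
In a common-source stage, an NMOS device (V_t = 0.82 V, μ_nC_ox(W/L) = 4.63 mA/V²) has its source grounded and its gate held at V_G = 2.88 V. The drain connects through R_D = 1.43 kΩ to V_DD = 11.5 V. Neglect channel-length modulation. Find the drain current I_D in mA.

I_D = 7.33 mA

V_GS = V_G = 2.88 V, so V_ov = 2.88 − 0.82 = 2.06 V.
Assume saturation: I_D = ½ k_n V_ov² = 0.5 × 4.63 × 2.06² = 9.82 mA, giving V_DS = V_DD − I_D R_D = 11.5 − 9.82 × 1.43 = -2.55 V.
But -2.55 V < V_ov = 2.06 V, so the device is actually in triode.
In triode I_D = k_n[V_ov V_DS − ½ V_DS²] and I_D = (V_DD − V_DS)/R_D. Equating: 3.31 V_DS² − 14.64 V_DS + 11.5 = 0, giving V_DS = 1.02 V (the root below V_ov).
I_D = (11.5 − 1.02) / 1.43 = 7.33 mA.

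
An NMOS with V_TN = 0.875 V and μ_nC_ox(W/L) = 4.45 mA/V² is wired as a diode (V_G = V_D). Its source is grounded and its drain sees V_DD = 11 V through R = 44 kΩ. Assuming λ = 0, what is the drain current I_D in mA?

With gate tied to drain, V_GS = V_DS ≥ V_GS − V_TN, so the device is in saturation.
KCL at the drain: ½ k_n (V_GS − V_TN)² = (V_DD − V_GS)/R.
Let x = V_GS − 0.875. Then 97.9 x² + x − 10.12 = 0, giving x = 0.317 V (positive root), so V_GS = 1.19 V.
I_D = (V_DD − V_GS)/R = (11 − 1.19) / 44 = 0.223 mA.

I_D = 0.223 mA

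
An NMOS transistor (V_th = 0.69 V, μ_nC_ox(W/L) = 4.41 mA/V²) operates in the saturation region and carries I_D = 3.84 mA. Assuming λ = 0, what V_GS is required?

V_GS = 2.01 V

In saturation I_D = ½ k_n (V_GS − V_th)², so V_GS − V_th = √(2 I_D / k_n) = √(2 × 3.84 / 4.41) = 1.32 V.
V_GS = 0.69 + 1.32 = 2.01 V.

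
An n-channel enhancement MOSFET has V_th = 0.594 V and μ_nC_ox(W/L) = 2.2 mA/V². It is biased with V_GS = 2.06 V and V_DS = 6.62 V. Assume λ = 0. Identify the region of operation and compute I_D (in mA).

V_ov = V_GS − V_th = 2.06 − 0.594 = 1.47 V.
Since V_DS = 6.62 V ≥ V_ov = 1.47 V, the device is in saturation.
I_D = ½ k_n V_ov² = 0.5 × 2.2 × 1.47² = 2.36 mA.

Saturation; I_D = 2.36 mA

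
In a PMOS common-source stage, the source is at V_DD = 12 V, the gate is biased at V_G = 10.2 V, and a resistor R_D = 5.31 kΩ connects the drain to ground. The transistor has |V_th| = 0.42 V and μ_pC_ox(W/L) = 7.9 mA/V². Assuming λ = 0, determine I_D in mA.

I_D = 2.22 mA

V_SG = V_DD − V_G = 12 − 10.2 = 1.8 V, so V_ov = 1.8 − 0.42 = 1.38 V.
Assume saturation: I_D = ½ k_p V_ov² = 0.5 × 7.9 × 1.38² = 7.52 mA, giving V_SD = V_DD − I_D R_D = 12 − 7.52 × 5.31 = -27.9 V.
But -27.9 V < V_ov = 1.38 V, so the device is actually in triode.
In triode I_D = k_p[V_ov V_SD − ½ V_SD²] and I_D = (V_DD − V_SD)/R_D. Equating: 21 V_SD² − 58.89 V_SD + 12 = 0, giving V_SD = 0.221 V (the root below V_ov).
I_D = (12 − 0.221) / 5.31 = 2.22 mA.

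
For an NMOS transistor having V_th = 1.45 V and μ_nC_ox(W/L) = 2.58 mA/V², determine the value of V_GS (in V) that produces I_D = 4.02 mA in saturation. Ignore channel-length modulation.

In saturation I_D = ½ k_n (V_GS − V_th)², so V_GS − V_th = √(2 I_D / k_n) = √(2 × 4.02 / 2.58) = 1.77 V.
V_GS = 1.45 + 1.77 = 3.22 V.

V_GS = 3.22 V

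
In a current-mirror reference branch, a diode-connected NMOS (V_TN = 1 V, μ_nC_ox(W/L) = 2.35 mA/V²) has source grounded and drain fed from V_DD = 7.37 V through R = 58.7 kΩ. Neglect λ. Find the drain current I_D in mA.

With gate tied to drain, V_GS = V_DS ≥ V_GS − V_TN, so the device is in saturation.
KCL at the drain: ½ k_n (V_GS − V_TN)² = (V_DD − V_GS)/R.
Let x = V_GS − 1. Then 69 x² + x − 6.37 = 0, giving x = 0.297 V (positive root), so V_GS = 1.3 V.
I_D = (V_DD − V_GS)/R = (7.37 − 1.3) / 58.7 = 0.103 mA.

I_D = 0.103 mA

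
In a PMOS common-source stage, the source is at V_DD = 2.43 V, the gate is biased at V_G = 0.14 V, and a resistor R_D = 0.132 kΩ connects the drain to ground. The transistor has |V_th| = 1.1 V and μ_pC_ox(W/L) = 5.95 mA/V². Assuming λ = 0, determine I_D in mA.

I_D = 4.21 mA

V_SG = V_DD − V_G = 2.43 − 0.14 = 2.29 V, so V_ov = 2.29 − 1.1 = 1.19 V.
Assume saturation: I_D = ½ k_p V_ov² = 0.5 × 5.95 × 1.19² = 4.21 mA, giving V_SD = V_DD − I_D R_D = 2.43 − 4.21 × 0.132 = 1.87 V.
V_SD = 1.87 V ≥ V_ov = 1.19 V, confirming saturation.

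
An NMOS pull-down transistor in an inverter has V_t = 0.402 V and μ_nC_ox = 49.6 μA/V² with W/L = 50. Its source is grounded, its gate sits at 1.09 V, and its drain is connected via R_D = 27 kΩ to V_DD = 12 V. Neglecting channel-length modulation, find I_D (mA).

V_GS = V_G = 1.09 V, so V_ov = 1.09 − 0.402 = 0.688 V.
k_n = μ_nC_ox · (W/L) = 2.48 mA/V².
Assume saturation: I_D = ½ k_n V_ov² = 0.5 × 2.48 × 0.688² = 0.587 mA, giving V_DS = V_DD − I_D R_D = 12 − 0.587 × 27 = -3.85 V.
But -3.85 V < V_ov = 0.688 V, so the device is actually in triode.
In triode I_D = k_n[V_ov V_DS − ½ V_DS²] and I_D = (V_DD − V_DS)/R_D. Equating: 33.5 V_DS² − 47.07 V_DS + 12 = 0, giving V_DS = 0.335 V (the root below V_ov).
I_D = (12 − 0.335) / 27 = 0.432 mA.

I_D = 0.432 mA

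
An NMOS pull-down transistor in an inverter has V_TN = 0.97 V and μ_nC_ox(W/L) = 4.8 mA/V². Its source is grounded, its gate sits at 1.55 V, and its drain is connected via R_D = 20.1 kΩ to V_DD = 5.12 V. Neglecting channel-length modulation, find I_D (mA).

V_GS = V_G = 1.55 V, so V_ov = 1.55 − 0.97 = 0.58 V.
Assume saturation: I_D = ½ k_n V_ov² = 0.5 × 4.8 × 0.58² = 0.807 mA, giving V_DS = V_DD − I_D R_D = 5.12 − 0.807 × 20.1 = -11.1 V.
But -11.1 V < V_ov = 0.58 V, so the device is actually in triode.
In triode I_D = k_n[V_ov V_DS − ½ V_DS²] and I_D = (V_DD − V_DS)/R_D. Equating: 48.2 V_DS² − 56.96 V_DS + 5.12 = 0, giving V_DS = 0.098 V (the root below V_ov).
I_D = (5.12 − 0.098) / 20.1 = 0.25 mA.

I_D = 0.250 mA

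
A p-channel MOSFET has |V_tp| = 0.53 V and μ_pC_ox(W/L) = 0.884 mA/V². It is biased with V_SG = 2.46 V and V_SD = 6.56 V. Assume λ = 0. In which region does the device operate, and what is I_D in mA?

V_ov = V_SG − |V_tp| = 2.46 − 0.53 = 1.93 V.
Since V_SD = 6.56 V ≥ V_ov = 1.93 V, the device is in saturation.
I_D = ½ k_p V_ov² = 0.5 × 0.884 × 1.93² = 1.65 mA.

Saturation; I_D = 1.65 mA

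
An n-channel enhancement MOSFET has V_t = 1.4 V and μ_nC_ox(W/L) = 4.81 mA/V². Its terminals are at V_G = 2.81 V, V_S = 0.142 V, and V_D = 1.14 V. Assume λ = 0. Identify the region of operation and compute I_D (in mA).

Triode; I_D = 3.69 mA

V_GS = V_G − V_S = 2.81 − 0.142 = 2.67 V; V_DS = V_D − V_S = 1.14 − 0.142 = 0.998 V.
V_ov = V_GS − V_t = 2.67 − 1.4 = 1.27 V.
Since V_DS = 0.998 V < V_ov = 1.27 V, the device is in the triode region.
I_D = k_n [V_ov · V_DS − ½ V_DS²] = 4.81 × [1.27 × 0.998 − 0.5 × 0.998²] = 3.69 mA.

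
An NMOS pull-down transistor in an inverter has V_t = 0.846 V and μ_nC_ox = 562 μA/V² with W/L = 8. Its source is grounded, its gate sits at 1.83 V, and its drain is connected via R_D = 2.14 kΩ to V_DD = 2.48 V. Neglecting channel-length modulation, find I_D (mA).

I_D = 1.03 mA

V_GS = V_G = 1.83 V, so V_ov = 1.83 − 0.846 = 0.984 V.
k_n = μ_nC_ox · (W/L) = 4.496 mA/V².
Assume saturation: I_D = ½ k_n V_ov² = 0.5 × 4.496 × 0.984² = 2.18 mA, giving V_DS = V_DD − I_D R_D = 2.48 − 2.18 × 2.14 = -2.18 V.
But -2.18 V < V_ov = 0.984 V, so the device is actually in triode.
In triode I_D = k_n[V_ov V_DS − ½ V_DS²] and I_D = (V_DD − V_DS)/R_D. Equating: 4.81 V_DS² − 10.47 V_DS + 2.48 = 0, giving V_DS = 0.271 V (the root below V_ov).
I_D = (2.48 − 0.271) / 2.14 = 1.03 mA.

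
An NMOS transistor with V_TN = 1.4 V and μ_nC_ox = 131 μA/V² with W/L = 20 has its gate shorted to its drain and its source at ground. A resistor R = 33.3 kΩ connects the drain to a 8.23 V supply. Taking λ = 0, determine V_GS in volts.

With gate tied to drain, V_GS = V_DS ≥ V_GS − V_TN, so the device is in saturation.
k_n = μ_nC_ox · (W/L) = 2.62 mA/V².
KCL at the drain: ½ k_n (V_GS − V_TN)² = (V_DD − V_GS)/R.
Let x = V_GS − 1.4. Then 43.6 x² + x − 6.83 = 0, giving x = 0.384 V (positive root), so V_GS = 1.78 V.
I_D = (V_DD − V_GS)/R = (8.23 − 1.78) / 33.3 = 0.194 mA.

V_GS = 1.78 V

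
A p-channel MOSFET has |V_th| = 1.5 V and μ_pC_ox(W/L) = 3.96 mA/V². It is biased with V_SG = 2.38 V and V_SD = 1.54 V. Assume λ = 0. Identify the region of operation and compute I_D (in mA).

Saturation; I_D = 1.53 mA

V_ov = V_SG − |V_th| = 2.38 − 1.5 = 0.88 V.
Since V_SD = 1.54 V ≥ V_ov = 0.88 V, the device is in saturation.
I_D = ½ k_p V_ov² = 0.5 × 3.96 × 0.88² = 1.53 mA.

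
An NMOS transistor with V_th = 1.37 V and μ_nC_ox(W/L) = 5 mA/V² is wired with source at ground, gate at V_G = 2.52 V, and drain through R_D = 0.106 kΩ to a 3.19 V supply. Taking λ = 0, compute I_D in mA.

V_GS = V_G = 2.52 V, so V_ov = 2.52 − 1.37 = 1.15 V.
Assume saturation: I_D = ½ k_n V_ov² = 0.5 × 5 × 1.15² = 3.31 mA, giving V_DS = V_DD − I_D R_D = 3.19 − 3.31 × 0.106 = 2.84 V.
V_DS = 2.84 V ≥ V_ov = 1.15 V, confirming saturation.

I_D = 3.31 mA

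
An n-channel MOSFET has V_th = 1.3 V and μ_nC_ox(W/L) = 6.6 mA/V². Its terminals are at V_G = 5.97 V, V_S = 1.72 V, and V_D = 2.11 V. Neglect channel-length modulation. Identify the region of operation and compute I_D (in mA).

V_GS = V_G − V_S = 5.97 − 1.72 = 4.25 V; V_DS = V_D − V_S = 2.11 − 1.72 = 0.39 V.
V_ov = V_GS − V_th = 4.25 − 1.3 = 2.95 V.
Since V_DS = 0.39 V < V_ov = 2.95 V, the device is in the triode region.
I_D = k_n [V_ov · V_DS − ½ V_DS²] = 6.6 × [2.95 × 0.39 − 0.5 × 0.39²] = 7.09 mA.

Triode; I_D = 7.09 mA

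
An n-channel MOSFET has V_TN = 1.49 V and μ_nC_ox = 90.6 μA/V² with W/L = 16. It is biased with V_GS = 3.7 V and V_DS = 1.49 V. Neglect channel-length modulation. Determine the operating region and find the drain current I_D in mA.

k_n = μ_nC_ox · (W/L) = 1.45 mA/V².
V_ov = V_GS − V_TN = 3.7 − 1.49 = 2.21 V.
Since V_DS = 1.49 V < V_ov = 2.21 V, the device is in the triode region.
I_D = k_n [V_ov · V_DS − ½ V_DS²] = 1.45 × [2.21 × 1.49 − 0.5 × 1.49²] = 3.16 mA.

Triode; I_D = 3.16 mA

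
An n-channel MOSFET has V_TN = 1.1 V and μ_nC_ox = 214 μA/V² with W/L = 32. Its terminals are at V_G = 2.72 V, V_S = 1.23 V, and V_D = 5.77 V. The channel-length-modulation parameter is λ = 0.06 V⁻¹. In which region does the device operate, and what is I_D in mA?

V_GS = V_G − V_S = 2.72 − 1.23 = 1.49 V; V_DS = V_D − V_S = 5.77 − 1.23 = 4.54 V.
k_n = μ_nC_ox · (W/L) = 6.848 mA/V².
V_ov = V_GS − V_TN = 1.49 − 1.1 = 0.39 V.
Since V_DS = 4.54 V ≥ V_ov = 0.39 V, the device is in saturation.
I_D = ½ k_n V_ov² (1 + λ V_DS) = 0.5 × 6.848 × 0.39² × (1 + 0.06 × 4.54) = 0.663 mA.

Saturation; I_D = 0.663 mA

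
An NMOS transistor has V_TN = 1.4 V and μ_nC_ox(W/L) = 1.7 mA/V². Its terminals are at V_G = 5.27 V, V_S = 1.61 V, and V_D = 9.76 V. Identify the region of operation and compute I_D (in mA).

Saturation; I_D = 4.34 mA

V_GS = V_G − V_S = 5.27 − 1.61 = 3.66 V; V_DS = V_D − V_S = 9.76 − 1.61 = 8.15 V.
V_ov = V_GS − V_TN = 3.66 − 1.4 = 2.26 V.
Since V_DS = 8.15 V ≥ V_ov = 2.26 V, the device is in saturation.
I_D = ½ k_n V_ov² = 0.5 × 1.7 × 2.26² = 4.34 mA.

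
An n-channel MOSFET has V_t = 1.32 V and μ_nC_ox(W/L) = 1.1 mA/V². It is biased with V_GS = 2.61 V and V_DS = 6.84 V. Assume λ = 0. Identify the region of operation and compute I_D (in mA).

Saturation; I_D = 0.915 mA

V_ov = V_GS − V_t = 2.61 − 1.32 = 1.29 V.
Since V_DS = 6.84 V ≥ V_ov = 1.29 V, the device is in saturation.
I_D = ½ k_n V_ov² = 0.5 × 1.1 × 1.29² = 0.915 mA.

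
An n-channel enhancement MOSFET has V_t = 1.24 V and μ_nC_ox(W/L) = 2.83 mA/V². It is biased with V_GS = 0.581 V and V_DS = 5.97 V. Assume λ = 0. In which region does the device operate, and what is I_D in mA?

Cutoff; I_D = 0 mA

V_GS = 0.581 V < V_t = 1.24 V, so the transistor is in cutoff.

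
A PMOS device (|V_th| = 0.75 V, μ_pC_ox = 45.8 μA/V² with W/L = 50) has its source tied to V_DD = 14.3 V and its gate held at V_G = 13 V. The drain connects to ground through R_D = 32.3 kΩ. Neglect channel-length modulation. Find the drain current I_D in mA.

I_D = 0.346 mA

V_SG = V_DD − V_G = 14.3 − 13 = 1.3 V, so V_ov = 1.3 − 0.75 = 0.55 V.
k_p = μ_pC_ox · (W/L) = 2.29 mA/V².
Assume saturation: I_D = ½ k_p V_ov² = 0.5 × 2.29 × 0.55² = 0.346 mA, giving V_SD = V_DD − I_D R_D = 14.3 − 0.346 × 32.3 = 3.11 V.
V_SD = 3.11 V ≥ V_ov = 0.55 V, confirming saturation.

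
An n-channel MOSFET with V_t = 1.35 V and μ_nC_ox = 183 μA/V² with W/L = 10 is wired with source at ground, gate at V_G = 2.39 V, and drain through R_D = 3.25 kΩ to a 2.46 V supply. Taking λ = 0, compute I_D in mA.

I_D = 0.630 mA

V_GS = V_G = 2.39 V, so V_ov = 2.39 − 1.35 = 1.04 V.
k_n = μ_nC_ox · (W/L) = 1.83 mA/V².
Assume saturation: I_D = ½ k_n V_ov² = 0.5 × 1.83 × 1.04² = 0.99 mA, giving V_DS = V_DD − I_D R_D = 2.46 − 0.99 × 3.25 = -0.756 V.
But -0.756 V < V_ov = 1.04 V, so the device is actually in triode.
In triode I_D = k_n[V_ov V_DS − ½ V_DS²] and I_D = (V_DD − V_DS)/R_D. Equating: 2.97 V_DS² − 7.185 V_DS + 2.46 = 0, giving V_DS = 0.413 V (the root below V_ov).
I_D = (2.46 − 0.413) / 3.25 = 0.63 mA.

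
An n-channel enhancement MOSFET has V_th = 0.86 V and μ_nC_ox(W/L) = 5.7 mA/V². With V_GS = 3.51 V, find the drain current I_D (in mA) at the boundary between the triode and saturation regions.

I_D = 20.0 mA

At the boundary V_DS = V_ov = V_GS − V_th = 3.51 − 0.86 = 2.65 V.
I_D = ½ k_n V_ov² = 0.5 × 5.7 × 2.65² = 20 mA.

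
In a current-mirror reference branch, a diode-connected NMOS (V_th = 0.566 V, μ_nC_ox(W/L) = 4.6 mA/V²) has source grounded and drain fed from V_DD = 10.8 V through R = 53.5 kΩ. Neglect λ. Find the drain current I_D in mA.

With gate tied to drain, V_GS = V_DS ≥ V_GS − V_th, so the device is in saturation.
KCL at the drain: ½ k_n (V_GS − V_th)² = (V_DD − V_GS)/R.
Let x = V_GS − 0.566. Then 123 x² + x − 10.23 = 0, giving x = 0.284 V (positive root), so V_GS = 0.85 V.
I_D = (V_DD − V_GS)/R = (10.8 − 0.85) / 53.5 = 0.186 mA.

I_D = 0.186 mA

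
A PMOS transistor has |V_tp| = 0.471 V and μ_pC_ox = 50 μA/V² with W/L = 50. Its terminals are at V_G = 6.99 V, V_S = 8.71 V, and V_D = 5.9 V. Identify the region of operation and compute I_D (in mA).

Saturation; I_D = 1.95 mA

V_SG = V_S − V_G = 8.71 − 6.99 = 1.72 V; V_SD = V_S − V_D = 8.71 − 5.9 = 2.81 V.
k_p = μ_pC_ox · (W/L) = 2.5 mA/V².
V_ov = V_SG − |V_tp| = 1.72 − 0.471 = 1.25 V.
Since V_SD = 2.81 V ≥ V_ov = 1.25 V, the device is in saturation.
I_D = ½ k_p V_ov² = 0.5 × 2.5 × 1.25² = 1.95 mA.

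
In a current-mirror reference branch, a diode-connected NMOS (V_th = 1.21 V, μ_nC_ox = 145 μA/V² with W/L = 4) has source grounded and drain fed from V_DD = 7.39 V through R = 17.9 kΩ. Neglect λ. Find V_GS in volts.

V_GS = 2.21 V

With gate tied to drain, V_GS = V_DS ≥ V_GS − V_th, so the device is in saturation.
k_n = μ_nC_ox · (W/L) = 0.58 mA/V².
KCL at the drain: ½ k_n (V_GS − V_th)² = (V_DD − V_GS)/R.
Let x = V_GS − 1.21. Then 5.19 x² + x − 6.18 = 0, giving x = 0.999 V (positive root), so V_GS = 2.21 V.
I_D = (V_DD − V_GS)/R = (7.39 − 2.21) / 17.9 = 0.289 mA.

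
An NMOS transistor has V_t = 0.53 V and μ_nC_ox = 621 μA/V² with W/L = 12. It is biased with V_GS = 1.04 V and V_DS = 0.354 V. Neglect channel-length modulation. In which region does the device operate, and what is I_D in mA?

Triode; I_D = 0.878 mA

k_n = μ_nC_ox · (W/L) = 7.452 mA/V².
V_ov = V_GS − V_t = 1.04 − 0.53 = 0.51 V.
Since V_DS = 0.354 V < V_ov = 0.51 V, the device is in the triode region.
I_D = k_n [V_ov · V_DS − ½ V_DS²] = 7.452 × [0.51 × 0.354 − 0.5 × 0.354²] = 0.878 mA.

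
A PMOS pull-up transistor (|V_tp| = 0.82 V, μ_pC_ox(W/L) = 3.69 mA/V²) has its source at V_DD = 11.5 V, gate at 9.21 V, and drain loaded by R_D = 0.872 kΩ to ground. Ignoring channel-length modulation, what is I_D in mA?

V_SG = V_DD − V_G = 11.5 − 9.21 = 2.29 V, so V_ov = 2.29 − 0.82 = 1.47 V.
Assume saturation: I_D = ½ k_p V_ov² = 0.5 × 3.69 × 1.47² = 3.99 mA, giving V_SD = V_DD − I_D R_D = 11.5 − 3.99 × 0.872 = 8.02 V.
V_SD = 8.02 V ≥ V_ov = 1.47 V, confirming saturation.

I_D = 3.99 mA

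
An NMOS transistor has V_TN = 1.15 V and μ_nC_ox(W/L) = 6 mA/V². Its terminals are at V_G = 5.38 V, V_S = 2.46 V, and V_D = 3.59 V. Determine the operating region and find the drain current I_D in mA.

V_GS = V_G − V_S = 5.38 − 2.46 = 2.92 V; V_DS = V_D − V_S = 3.59 − 2.46 = 1.13 V.
V_ov = V_GS − V_TN = 2.92 − 1.15 = 1.77 V.
Since V_DS = 1.13 V < V_ov = 1.77 V, the device is in the triode region.
I_D = k_n [V_ov · V_DS − ½ V_DS²] = 6 × [1.77 × 1.13 − 0.5 × 1.13²] = 8.17 mA.

Triode; I_D = 8.17 mA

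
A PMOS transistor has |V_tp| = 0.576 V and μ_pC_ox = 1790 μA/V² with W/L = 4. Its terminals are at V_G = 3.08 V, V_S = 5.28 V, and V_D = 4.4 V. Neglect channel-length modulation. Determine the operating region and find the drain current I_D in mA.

V_SG = V_S − V_G = 5.28 − 3.08 = 2.2 V; V_SD = V_S − V_D = 5.28 − 4.4 = 0.88 V.
k_p = μ_pC_ox · (W/L) = 7.16 mA/V².
V_ov = V_SG − |V_tp| = 2.2 − 0.576 = 1.62 V.
Since V_SD = 0.88 V < V_ov = 1.62 V, the device is in the triode region.
I_D = k_p [V_ov · V_SD − ½ V_SD²] = 7.16 × [1.62 × 0.88 − 0.5 × 0.88²] = 7.46 mA.

Triode; I_D = 7.46 mA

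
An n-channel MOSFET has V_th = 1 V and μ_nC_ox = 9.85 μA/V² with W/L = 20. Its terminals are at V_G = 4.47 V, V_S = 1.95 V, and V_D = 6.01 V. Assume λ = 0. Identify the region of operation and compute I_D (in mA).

Saturation; I_D = 0.228 mA

V_GS = V_G − V_S = 4.47 − 1.95 = 2.52 V; V_DS = V_D − V_S = 6.01 − 1.95 = 4.06 V.
k_n = μ_nC_ox · (W/L) = 0.197 mA/V².
V_ov = V_GS − V_th = 2.52 − 1 = 1.52 V.
Since V_DS = 4.06 V ≥ V_ov = 1.52 V, the device is in saturation.
I_D = ½ k_n V_ov² = 0.5 × 0.197 × 1.52² = 0.228 mA.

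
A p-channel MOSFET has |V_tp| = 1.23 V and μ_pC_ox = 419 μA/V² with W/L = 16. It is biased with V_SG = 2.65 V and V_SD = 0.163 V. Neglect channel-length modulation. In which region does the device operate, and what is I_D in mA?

k_p = μ_pC_ox · (W/L) = 6.704 mA/V².
V_ov = V_SG − |V_tp| = 2.65 − 1.23 = 1.42 V.
Since V_SD = 0.163 V < V_ov = 1.42 V, the device is in the triode region.
I_D = k_p [V_ov · V_SD − ½ V_SD²] = 6.704 × [1.42 × 0.163 − 0.5 × 0.163²] = 1.46 mA.

Triode; I_D = 1.46 mA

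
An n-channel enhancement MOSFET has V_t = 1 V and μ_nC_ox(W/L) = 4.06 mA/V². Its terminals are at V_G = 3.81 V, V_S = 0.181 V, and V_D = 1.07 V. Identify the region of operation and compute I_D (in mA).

Triode; I_D = 7.88 mA

V_GS = V_G − V_S = 3.81 − 0.181 = 3.63 V; V_DS = V_D − V_S = 1.07 − 0.181 = 0.889 V.
V_ov = V_GS − V_t = 3.63 − 1 = 2.63 V.
Since V_DS = 0.889 V < V_ov = 2.63 V, the device is in the triode region.
I_D = k_n [V_ov · V_DS − ½ V_DS²] = 4.06 × [2.63 × 0.889 − 0.5 × 0.889²] = 7.88 mA.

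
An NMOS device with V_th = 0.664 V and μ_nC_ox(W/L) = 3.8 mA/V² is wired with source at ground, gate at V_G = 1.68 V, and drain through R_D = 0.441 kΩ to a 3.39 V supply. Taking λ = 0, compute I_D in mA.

I_D = 1.96 mA

V_GS = V_G = 1.68 V, so V_ov = 1.68 − 0.664 = 1.02 V.
Assume saturation: I_D = ½ k_n V_ov² = 0.5 × 3.8 × 1.02² = 1.96 mA, giving V_DS = V_DD − I_D R_D = 3.39 − 1.96 × 0.441 = 2.53 V.
V_DS = 2.53 V ≥ V_ov = 1.02 V, confirming saturation.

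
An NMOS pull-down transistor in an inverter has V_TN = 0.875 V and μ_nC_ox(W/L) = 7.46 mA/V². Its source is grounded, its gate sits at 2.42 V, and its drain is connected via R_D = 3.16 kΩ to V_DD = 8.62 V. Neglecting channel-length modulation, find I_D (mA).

V_GS = V_G = 2.42 V, so V_ov = 2.42 − 0.875 = 1.54 V.
Assume saturation: I_D = ½ k_n V_ov² = 0.5 × 7.46 × 1.54² = 8.9 mA, giving V_DS = V_DD − I_D R_D = 8.62 − 8.9 × 3.16 = -19.5 V.
But -19.5 V < V_ov = 1.54 V, so the device is actually in triode.
In triode I_D = k_n[V_ov V_DS − ½ V_DS²] and I_D = (V_DD − V_DS)/R_D. Equating: 11.8 V_DS² − 37.42 V_DS + 8.62 = 0, giving V_DS = 0.25 V (the root below V_ov).
I_D = (8.62 − 0.25) / 3.16 = 2.65 mA.

I_D = 2.65 mA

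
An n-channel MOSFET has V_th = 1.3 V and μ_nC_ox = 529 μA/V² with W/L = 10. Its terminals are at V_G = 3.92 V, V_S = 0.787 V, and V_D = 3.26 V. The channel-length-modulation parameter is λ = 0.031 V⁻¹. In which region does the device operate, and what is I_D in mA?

V_GS = V_G − V_S = 3.92 − 0.787 = 3.13 V; V_DS = V_D − V_S = 3.26 − 0.787 = 2.47 V.
k_n = μ_nC_ox · (W/L) = 5.29 mA/V².
V_ov = V_GS − V_th = 3.13 − 1.3 = 1.83 V.
Since V_DS = 2.47 V ≥ V_ov = 1.83 V, the device is in saturation.
I_D = ½ k_n V_ov² (1 + λ V_DS) = 0.5 × 5.29 × 1.83² × (1 + 0.031 × 2.47) = 9.57 mA.

Saturation; I_D = 9.57 mA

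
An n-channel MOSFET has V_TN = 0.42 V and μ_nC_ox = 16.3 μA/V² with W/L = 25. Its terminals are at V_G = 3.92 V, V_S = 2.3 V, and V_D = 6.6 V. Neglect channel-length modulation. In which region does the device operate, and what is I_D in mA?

V_GS = V_G − V_S = 3.92 − 2.3 = 1.62 V; V_DS = V_D − V_S = 6.6 − 2.3 = 4.3 V.
k_n = μ_nC_ox · (W/L) = 0.4075 mA/V².
V_ov = V_GS − V_TN = 1.62 − 0.42 = 1.2 V.
Since V_DS = 4.3 V ≥ V_ov = 1.2 V, the device is in saturation.
I_D = ½ k_n V_ov² = 0.5 × 0.4075 × 1.2² = 0.293 mA.

Saturation; I_D = 0.293 mA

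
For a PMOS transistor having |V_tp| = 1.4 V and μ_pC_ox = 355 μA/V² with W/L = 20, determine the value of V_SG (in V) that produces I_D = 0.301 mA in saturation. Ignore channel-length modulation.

k_p = μ_pC_ox · (W/L) = 7.1 mA/V².
In saturation I_D = ½ k_p (V_SG − |V_tp|)², so V_SG − |V_tp| = √(2 I_D / k_p) = √(2 × 0.301 / 7.1) = 0.291 V.
V_SG = 1.4 + 0.291 = 1.69 V.

V_SG = 1.69 V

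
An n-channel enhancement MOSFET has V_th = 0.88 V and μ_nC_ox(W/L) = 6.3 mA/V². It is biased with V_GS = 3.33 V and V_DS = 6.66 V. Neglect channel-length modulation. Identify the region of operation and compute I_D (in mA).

Saturation; I_D = 18.9 mA

V_ov = V_GS − V_th = 3.33 − 0.88 = 2.45 V.
Since V_DS = 6.66 V ≥ V_ov = 2.45 V, the device is in saturation.
I_D = ½ k_n V_ov² = 0.5 × 6.3 × 2.45² = 18.9 mA.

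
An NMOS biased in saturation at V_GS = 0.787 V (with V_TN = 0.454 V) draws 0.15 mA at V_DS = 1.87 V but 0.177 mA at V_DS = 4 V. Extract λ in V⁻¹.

With V_GS fixed, I_D ∝ (1 + λ V_DS) in saturation, so I_D2/I_D1 = (1 + λ V_DS2)/(1 + λ V_DS1).
0.177/0.15 = 1.18 = (1 + 4 λ)/(1 + 1.87 λ).
Solving: λ (I_D1 V_DS2 − I_D2 V_DS1) = I_D2 − I_D1, so λ = (0.177 − 0.15) / (0.15 × 4 − 0.177 × 1.87) = 0.027 / 0.269 = 0.1 V⁻¹.

λ = 0.100 V⁻¹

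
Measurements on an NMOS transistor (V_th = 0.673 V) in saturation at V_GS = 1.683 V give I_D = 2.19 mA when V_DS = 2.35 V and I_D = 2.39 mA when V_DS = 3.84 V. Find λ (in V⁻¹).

λ = 0.0716 V⁻¹

With V_GS fixed, I_D ∝ (1 + λ V_DS) in saturation, so I_D2/I_D1 = (1 + λ V_DS2)/(1 + λ V_DS1).
2.39/2.19 = 1.091 = (1 + 3.84 λ)/(1 + 2.35 λ).
Solving: λ (I_D1 V_DS2 − I_D2 V_DS1) = I_D2 − I_D1, so λ = (2.39 − 2.19) / (2.19 × 3.84 − 2.39 × 2.35) = 0.2 / 2.79 = 0.0716 V⁻¹.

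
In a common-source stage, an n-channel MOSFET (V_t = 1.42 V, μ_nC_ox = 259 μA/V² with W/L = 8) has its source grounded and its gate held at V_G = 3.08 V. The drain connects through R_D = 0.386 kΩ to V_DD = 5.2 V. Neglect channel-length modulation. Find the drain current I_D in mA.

V_GS = V_G = 3.08 V, so V_ov = 3.08 − 1.42 = 1.66 V.
k_n = μ_nC_ox · (W/L) = 2.072 mA/V².
Assume saturation: I_D = ½ k_n V_ov² = 0.5 × 2.072 × 1.66² = 2.85 mA, giving V_DS = V_DD − I_D R_D = 5.2 − 2.85 × 0.386 = 4.1 V.
V_DS = 4.1 V ≥ V_ov = 1.66 V, confirming saturation.

I_D = 2.85 mA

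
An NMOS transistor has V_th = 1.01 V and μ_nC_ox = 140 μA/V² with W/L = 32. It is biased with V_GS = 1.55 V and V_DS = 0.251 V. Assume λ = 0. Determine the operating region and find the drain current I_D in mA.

Triode; I_D = 0.466 mA

k_n = μ_nC_ox · (W/L) = 4.48 mA/V².
V_ov = V_GS − V_th = 1.55 − 1.01 = 0.54 V.
Since V_DS = 0.251 V < V_ov = 0.54 V, the device is in the triode region.
I_D = k_n [V_ov · V_DS − ½ V_DS²] = 4.48 × [0.54 × 0.251 − 0.5 × 0.251²] = 0.466 mA.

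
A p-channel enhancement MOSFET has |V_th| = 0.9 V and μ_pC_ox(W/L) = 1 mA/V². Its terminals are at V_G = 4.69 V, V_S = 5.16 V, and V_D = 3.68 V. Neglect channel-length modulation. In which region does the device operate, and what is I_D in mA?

V_SG = V_S − V_G = 5.16 − 4.69 = 0.47 V; V_SD = V_S − V_D = 5.16 − 3.68 = 1.48 V.
V_SG = 0.47 V < |V_th| = 0.9 V, so the transistor is in cutoff.

Cutoff; I_D = 0 mA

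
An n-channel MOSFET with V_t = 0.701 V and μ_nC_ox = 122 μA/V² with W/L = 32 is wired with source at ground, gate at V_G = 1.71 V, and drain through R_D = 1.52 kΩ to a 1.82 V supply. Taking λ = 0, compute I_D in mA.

V_GS = V_G = 1.71 V, so V_ov = 1.71 − 0.701 = 1.01 V.
k_n = μ_nC_ox · (W/L) = 3.904 mA/V².
Assume saturation: I_D = ½ k_n V_ov² = 0.5 × 3.904 × 1.01² = 1.99 mA, giving V_DS = V_DD − I_D R_D = 1.82 − 1.99 × 1.52 = -1.2 V.
But -1.2 V < V_ov = 1.01 V, so the device is actually in triode.
In triode I_D = k_n[V_ov V_DS − ½ V_DS²] and I_D = (V_DD − V_DS)/R_D. Equating: 2.97 V_DS² − 6.987 V_DS + 1.82 = 0, giving V_DS = 0.298 V (the root below V_ov).
I_D = (1.82 − 0.298) / 1.52 = 1 mA.

I_D = 1.00 mA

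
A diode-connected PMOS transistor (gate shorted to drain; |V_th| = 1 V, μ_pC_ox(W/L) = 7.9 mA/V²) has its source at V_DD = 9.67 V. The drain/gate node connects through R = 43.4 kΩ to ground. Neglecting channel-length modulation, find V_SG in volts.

With gate tied to drain, V_SG = V_SD ≥ V_SG − |V_th|, so the device is in saturation.
KCL at the drain: ½ k_p (V_SG − |V_th|)² = (V_DD − V_SG)/R.
Let x = V_SG − 1. Then 171 x² + x − 8.67 = 0, giving x = 0.222 V (positive root), so V_SG = 1.22 V.
I_D = (V_DD − V_SG)/R = (9.67 − 1.22) / 43.4 = 0.195 mA.

V_SG = 1.22 V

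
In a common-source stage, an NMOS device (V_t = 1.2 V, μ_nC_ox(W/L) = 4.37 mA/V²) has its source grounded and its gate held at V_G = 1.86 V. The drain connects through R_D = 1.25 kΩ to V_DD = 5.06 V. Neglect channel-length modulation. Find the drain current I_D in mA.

I_D = 0.952 mA

V_GS = V_G = 1.86 V, so V_ov = 1.86 − 1.2 = 0.66 V.
Assume saturation: I_D = ½ k_n V_ov² = 0.5 × 4.37 × 0.66² = 0.952 mA, giving V_DS = V_DD − I_D R_D = 5.06 − 0.952 × 1.25 = 3.87 V.
V_DS = 3.87 V ≥ V_ov = 0.66 V, confirming saturation.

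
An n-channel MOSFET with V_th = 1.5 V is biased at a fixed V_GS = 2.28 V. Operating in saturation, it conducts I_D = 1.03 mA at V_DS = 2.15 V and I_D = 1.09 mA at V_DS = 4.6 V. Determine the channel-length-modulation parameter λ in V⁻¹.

With V_GS fixed, I_D ∝ (1 + λ V_DS) in saturation, so I_D2/I_D1 = (1 + λ V_DS2)/(1 + λ V_DS1).
1.09/1.03 = 1.058 = (1 + 4.6 λ)/(1 + 2.15 λ).
Solving: λ (I_D1 V_DS2 − I_D2 V_DS1) = I_D2 − I_D1, so λ = (1.09 − 1.03) / (1.03 × 4.6 − 1.09 × 2.15) = 0.06 / 2.39 = 0.0251 V⁻¹.

λ = 0.0251 V⁻¹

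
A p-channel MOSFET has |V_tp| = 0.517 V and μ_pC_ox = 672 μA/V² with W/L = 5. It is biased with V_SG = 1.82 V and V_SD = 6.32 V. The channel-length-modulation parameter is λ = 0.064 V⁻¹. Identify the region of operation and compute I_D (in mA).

Saturation; I_D = 4.01 mA

k_p = μ_pC_ox · (W/L) = 3.36 mA/V².
V_ov = V_SG − |V_tp| = 1.82 − 0.517 = 1.3 V.
Since V_SD = 6.32 V ≥ V_ov = 1.3 V, the device is in saturation.
I_D = ½ k_p V_ov² (1 + λ V_SD) = 0.5 × 3.36 × 1.3² × (1 + 0.064 × 6.32) = 4.01 mA.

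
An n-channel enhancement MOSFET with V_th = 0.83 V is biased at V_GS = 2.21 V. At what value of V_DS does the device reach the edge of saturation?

The boundary between triode and saturation is V_DS = V_GS − V_th = V_ov.
V_ov = 2.21 − 0.83 = 1.38 V.

V_DS,sat = 1.38 V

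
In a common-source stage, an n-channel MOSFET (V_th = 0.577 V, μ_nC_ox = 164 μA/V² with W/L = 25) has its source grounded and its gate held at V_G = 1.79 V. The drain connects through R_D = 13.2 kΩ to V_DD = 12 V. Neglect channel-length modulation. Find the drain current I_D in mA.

I_D = 0.894 mA

V_GS = V_G = 1.79 V, so V_ov = 1.79 − 0.577 = 1.21 V.
k_n = μ_nC_ox · (W/L) = 4.1 mA/V².
Assume saturation: I_D = ½ k_n V_ov² = 0.5 × 4.1 × 1.21² = 3.02 mA, giving V_DS = V_DD − I_D R_D = 12 − 3.02 × 13.2 = -27.8 V.
But -27.8 V < V_ov = 1.21 V, so the device is actually in triode.
In triode I_D = k_n[V_ov V_DS − ½ V_DS²] and I_D = (V_DD − V_DS)/R_D. Equating: 27.1 V_DS² − 66.65 V_DS + 12 = 0, giving V_DS = 0.196 V (the root below V_ov).
I_D = (12 − 0.196) / 13.2 = 0.894 mA.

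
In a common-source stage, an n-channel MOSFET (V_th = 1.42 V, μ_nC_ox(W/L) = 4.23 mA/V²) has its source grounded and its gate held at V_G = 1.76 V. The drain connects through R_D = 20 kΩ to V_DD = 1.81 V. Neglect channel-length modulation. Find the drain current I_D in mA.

V_GS = V_G = 1.76 V, so V_ov = 1.76 − 1.42 = 0.34 V.
Assume saturation: I_D = ½ k_n V_ov² = 0.5 × 4.23 × 0.34² = 0.244 mA, giving V_DS = V_DD − I_D R_D = 1.81 − 0.244 × 20 = -3.08 V.
But -3.08 V < V_ov = 0.34 V, so the device is actually in triode.
In triode I_D = k_n[V_ov V_DS − ½ V_DS²] and I_D = (V_DD − V_DS)/R_D. Equating: 42.3 V_DS² − 29.76 V_DS + 1.81 = 0, giving V_DS = 0.0672 V (the root below V_ov).
I_D = (1.81 − 0.0672) / 20 = 0.0871 mA.

I_D = 0.0871 mA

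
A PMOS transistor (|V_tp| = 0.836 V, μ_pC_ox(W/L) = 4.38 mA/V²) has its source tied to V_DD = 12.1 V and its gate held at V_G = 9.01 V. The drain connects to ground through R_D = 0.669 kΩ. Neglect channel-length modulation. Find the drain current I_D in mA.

I_D = 11.1 mA

V_SG = V_DD − V_G = 12.1 − 9.01 = 3.09 V, so V_ov = 3.09 − 0.836 = 2.25 V.
Assume saturation: I_D = ½ k_p V_ov² = 0.5 × 4.38 × 2.25² = 11.1 mA, giving V_SD = V_DD − I_D R_D = 12.1 − 11.1 × 0.669 = 4.66 V.
V_SD = 4.66 V ≥ V_ov = 2.25 V, confirming saturation.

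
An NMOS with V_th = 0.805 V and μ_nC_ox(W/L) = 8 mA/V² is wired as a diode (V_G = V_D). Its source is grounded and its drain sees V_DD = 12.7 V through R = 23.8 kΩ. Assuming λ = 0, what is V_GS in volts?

V_GS = 1.15 V

With gate tied to drain, V_GS = V_DS ≥ V_GS − V_th, so the device is in saturation.
KCL at the drain: ½ k_n (V_GS − V_th)² = (V_DD − V_GS)/R.
Let x = V_GS − 0.805. Then 95.2 x² + x − 11.89 = 0, giving x = 0.348 V (positive root), so V_GS = 1.15 V.
I_D = (V_DD − V_GS)/R = (12.7 − 1.15) / 23.8 = 0.485 mA.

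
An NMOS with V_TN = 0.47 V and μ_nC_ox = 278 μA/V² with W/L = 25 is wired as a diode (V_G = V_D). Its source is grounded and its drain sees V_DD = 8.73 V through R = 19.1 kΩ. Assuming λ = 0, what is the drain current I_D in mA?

I_D = 0.414 mA

With gate tied to drain, V_GS = V_DS ≥ V_GS − V_TN, so the device is in saturation.
k_n = μ_nC_ox · (W/L) = 6.95 mA/V².
KCL at the drain: ½ k_n (V_GS − V_TN)² = (V_DD − V_GS)/R.
Let x = V_GS − 0.47. Then 66.4 x² + x − 8.26 = 0, giving x = 0.345 V (positive root), so V_GS = 0.815 V.
I_D = (V_DD − V_GS)/R = (8.73 − 0.815) / 19.1 = 0.414 mA.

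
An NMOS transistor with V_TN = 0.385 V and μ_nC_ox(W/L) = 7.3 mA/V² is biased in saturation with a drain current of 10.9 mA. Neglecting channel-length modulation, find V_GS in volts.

V_GS = 2.11 V

In saturation I_D = ½ k_n (V_GS − V_TN)², so V_GS − V_TN = √(2 I_D / k_n) = √(2 × 10.9 / 7.3) = 1.73 V.
V_GS = 0.385 + 1.73 = 2.11 V.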